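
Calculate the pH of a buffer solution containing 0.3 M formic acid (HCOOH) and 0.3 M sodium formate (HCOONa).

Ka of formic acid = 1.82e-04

pKa = -log(1.82e-04) = 3.74. pH = pKa + log([A⁻]/[HA]) = 3.74 + log(0.3/0.3)

pH = 3.74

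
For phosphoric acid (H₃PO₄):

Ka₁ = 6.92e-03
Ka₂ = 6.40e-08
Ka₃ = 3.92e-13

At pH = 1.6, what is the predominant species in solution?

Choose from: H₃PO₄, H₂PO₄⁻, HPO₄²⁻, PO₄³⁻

pKa₁ = 2.16, pKa₂ = 7.19, pKa₃ = 12.41. For a polyprotic acid the predominant species crosses at each pKa: below pKa_n the protonated form dominates, above it the deprotonated form does. At pH = 1.6, the predominant species is H₃PO₄.

H₃PO₄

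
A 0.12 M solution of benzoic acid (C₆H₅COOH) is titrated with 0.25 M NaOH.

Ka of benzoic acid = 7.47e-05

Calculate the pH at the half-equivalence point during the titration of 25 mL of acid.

At half-equivalence [HA] = [A⁻], so Henderson-Hasselbalch gives pH = pKa = -log(7.47e-05) = 4.13.

pH = pKa = 4.13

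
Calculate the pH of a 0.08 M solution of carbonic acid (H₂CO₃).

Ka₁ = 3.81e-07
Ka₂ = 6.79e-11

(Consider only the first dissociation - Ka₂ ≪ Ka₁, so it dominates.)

First dissociation dominates. From Ka₁ = [H⁺][HA⁻]/[H₂A], x² + Ka₁·x − Ka₁·C = 0 with C = 0.08 M and Ka₁ = 3.81e-07. Solving: [H⁺] = (−Ka₁ + √(Ka₁² + 4·Ka₁·C)) / 2 = 1.7439e-04 M. pH = -log(1.7439e-04) = 3.76.

pH = 3.76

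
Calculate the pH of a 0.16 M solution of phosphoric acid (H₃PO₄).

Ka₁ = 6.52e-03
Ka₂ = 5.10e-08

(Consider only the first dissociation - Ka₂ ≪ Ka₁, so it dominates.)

First dissociation dominates. From Ka₁ = [H⁺][HA⁻]/[H₂A], x² + Ka₁·x − Ka₁·C = 0 with C = 0.16 M and Ka₁ = 6.52e-03. Solving: [H⁺] = (−Ka₁ + √(Ka₁² + 4·Ka₁·C)) / 2 = 2.9203e-02 M. pH = -log(2.9203e-02) = 1.53.

pH = 1.53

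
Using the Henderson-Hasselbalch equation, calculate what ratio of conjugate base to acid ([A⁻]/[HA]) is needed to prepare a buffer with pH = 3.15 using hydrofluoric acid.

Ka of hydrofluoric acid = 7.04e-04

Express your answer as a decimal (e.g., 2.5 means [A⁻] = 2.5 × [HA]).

pKa = -log(7.04e-04) = 3.1524. pH = pKa + log([A⁻]/[HA]), so log([A⁻]/[HA]) = pH − pKa = 3.15 − 3.1524 = -0.0024. [A⁻]/[HA] = 10^(-0.0024) = 0.994

[A⁻]/[HA] = 0.994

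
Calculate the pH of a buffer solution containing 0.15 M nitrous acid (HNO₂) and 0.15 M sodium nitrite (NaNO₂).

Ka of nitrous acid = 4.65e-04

pKa = -log(4.65e-04) = 3.33. pH = pKa + log([A⁻]/[HA]) = 3.33 + log(0.15/0.15)

pH = 3.33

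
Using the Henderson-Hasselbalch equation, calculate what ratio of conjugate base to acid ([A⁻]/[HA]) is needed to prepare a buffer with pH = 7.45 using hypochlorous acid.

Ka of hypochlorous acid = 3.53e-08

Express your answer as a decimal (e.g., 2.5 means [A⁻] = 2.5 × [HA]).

pKa = -log(3.53e-08) = 7.4522. pH = pKa + log([A⁻]/[HA]), so log([A⁻]/[HA]) = pH − pKa = 7.45 − 7.4522 = -0.0022. [A⁻]/[HA] = 10^(-0.0022) = 0.995

[A⁻]/[HA] = 0.995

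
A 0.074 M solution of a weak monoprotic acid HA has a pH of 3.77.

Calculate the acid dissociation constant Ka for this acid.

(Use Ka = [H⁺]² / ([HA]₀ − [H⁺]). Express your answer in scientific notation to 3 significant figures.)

[H⁺] = 10^(−pH) = 10^(−3.77) = 1.698e-04 M. For HA ⇌ H⁺ + A⁻, Ka = [H⁺][A⁻]/[HA] = [H⁺]² / ([HA]₀ − [H⁺]) = (1.698e-04)² / (0.074 − 1.698e-04) = 3.91e-07.

K_a = 3.91e-07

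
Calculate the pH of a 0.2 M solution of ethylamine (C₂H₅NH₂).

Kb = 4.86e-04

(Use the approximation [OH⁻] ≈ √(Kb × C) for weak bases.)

[OH⁻] = √(Kb × C) = √(4.86e-04 × 0.2) = 9.8590e-03. pOH = 2.01, pH = 14 - pOH

pH = 11.99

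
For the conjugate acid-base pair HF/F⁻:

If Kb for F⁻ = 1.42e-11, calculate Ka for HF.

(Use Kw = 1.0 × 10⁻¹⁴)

For a conjugate pair Ka × Kb = Kw, so Ka = Kw/Kb = 1.0 × 10⁻¹⁴ / 1.42e-11 = 7.04e-04.

K_a = 7.04e-04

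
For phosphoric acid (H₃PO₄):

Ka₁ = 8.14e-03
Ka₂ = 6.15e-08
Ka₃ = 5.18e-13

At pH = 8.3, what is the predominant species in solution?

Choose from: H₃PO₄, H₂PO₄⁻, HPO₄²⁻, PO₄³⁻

pKa₁ = 2.09, pKa₂ = 7.21, pKa₃ = 12.29. For a polyprotic acid the predominant species crosses at each pKa: below pKa_n the protonated form dominates, above it the deprotonated form does. At pH = 8.3, the predominant species is HPO₄²⁻.

HPO₄²⁻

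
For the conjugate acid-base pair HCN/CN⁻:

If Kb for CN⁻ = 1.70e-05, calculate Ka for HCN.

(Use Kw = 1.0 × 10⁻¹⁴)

For a conjugate pair Ka × Kb = Kw, so Ka = Kw/Kb = 1.0 × 10⁻¹⁴ / 1.70e-05 = 5.88e-10.

K_a = 5.88e-10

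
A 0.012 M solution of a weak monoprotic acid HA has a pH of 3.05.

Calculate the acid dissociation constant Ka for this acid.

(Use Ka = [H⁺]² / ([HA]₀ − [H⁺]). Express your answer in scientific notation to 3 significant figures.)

[H⁺] = 10^(−pH) = 10^(−3.05) = 8.913e-04 M. For HA ⇌ H⁺ + A⁻, Ka = [H⁺][A⁻]/[HA] = [H⁺]² / ([HA]₀ − [H⁺]) = (8.913e-04)² / (0.012 − 8.913e-04) = 7.15e-05.

K_a = 7.15e-05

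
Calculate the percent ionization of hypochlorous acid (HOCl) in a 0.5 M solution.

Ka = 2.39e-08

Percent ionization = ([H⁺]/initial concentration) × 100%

Using Ka equilibrium: x² + Ka×x - Ka×C = 0. Solving: [H⁺] = 1.0930e-04. Percent = (1.0930e-04/0.5) × 100

Percent ionization = 0.0219%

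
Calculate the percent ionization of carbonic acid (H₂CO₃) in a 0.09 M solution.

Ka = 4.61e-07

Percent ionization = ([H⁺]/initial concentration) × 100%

Using Ka equilibrium: x² + Ka×x - Ka×C = 0. Solving: [H⁺] = 2.0346e-04. Percent = (2.0346e-04/0.09) × 100

Percent ionization = 0.226%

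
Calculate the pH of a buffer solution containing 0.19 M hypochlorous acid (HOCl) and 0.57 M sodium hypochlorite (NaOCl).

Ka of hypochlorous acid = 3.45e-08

pKa = -log(3.45e-08) = 7.46. pH = pKa + log([A⁻]/[HA]) = 7.46 + log(0.57/0.19)

pH = 7.94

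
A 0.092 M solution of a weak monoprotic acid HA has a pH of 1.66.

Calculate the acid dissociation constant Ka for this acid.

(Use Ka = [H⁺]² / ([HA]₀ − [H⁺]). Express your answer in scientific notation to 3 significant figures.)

[H⁺] = 10^(−pH) = 10^(−1.66) = 2.188e-02 M. For HA ⇌ H⁺ + A⁻, Ka = [H⁺][A⁻]/[HA] = [H⁺]² / ([HA]₀ − [H⁺]) = (2.188e-02)² / (0.092 − 2.188e-02) = 6.83e-03.

K_a = 6.83e-03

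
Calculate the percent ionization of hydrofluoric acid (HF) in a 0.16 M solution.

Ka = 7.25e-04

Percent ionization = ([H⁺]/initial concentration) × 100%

Using Ka equilibrium: x² + Ka×x - Ka×C = 0. Solving: [H⁺] = 1.0414e-02. Percent = (1.0414e-02/0.16) × 100

Percent ionization = 6.51%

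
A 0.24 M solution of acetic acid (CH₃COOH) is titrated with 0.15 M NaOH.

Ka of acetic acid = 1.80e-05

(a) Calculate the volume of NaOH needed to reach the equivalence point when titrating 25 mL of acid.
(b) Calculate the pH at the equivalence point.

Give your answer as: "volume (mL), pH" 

moles acid = 0.24 × 25/1000 = 0.006 mol; V_base = moles/0.15 × 1000 = 40.0 mL. At equivalence only the conjugate base is present: [A⁻] = 0.006/0.065 = 9.2308e-02 M. Kb = Kw/Ka = 5.56e-10; [OH⁻] = √(Kb × [A⁻]) = 7.1611e-06; pOH = 5.15; pH = 14 - pOH = 8.85.

V = 40.0 mL, pH = 8.85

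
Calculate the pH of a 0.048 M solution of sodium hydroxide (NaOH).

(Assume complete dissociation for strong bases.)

[OH⁻] = 0.048 M for strong base. pOH = -log[OH⁻] = 1.32, pH = 14 - pOH

pH = 12.68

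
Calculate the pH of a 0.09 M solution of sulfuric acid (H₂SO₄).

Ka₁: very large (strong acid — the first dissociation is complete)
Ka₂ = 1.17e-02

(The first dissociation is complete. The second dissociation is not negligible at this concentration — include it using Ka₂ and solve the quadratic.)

First dissociation is complete: [H⁺]₀ = [HSO₄⁻]₀ = C = 0.09 M. Second dissociation HSO₄⁻ ⇌ H⁺ + SO₄²⁻: let x = [SO₄²⁻]. Ka₂ = (C + x)·x / (C − x) = 1.17e-02 → x² + (C + Ka₂)·x − Ka₂·C = 0 → x² + 0.10170·x − 1.053e-03 = 0. x = (−0.10170 + √(0.10170² + 4 × 1.053e-03)) / 2 = 9.4718e-03 M. [H⁺] = C + x = 0.09 + 9.4718e-03 = 9.9472e-02 M. pH = -log(9.9472e-02) = 1.00.

pH = 1.00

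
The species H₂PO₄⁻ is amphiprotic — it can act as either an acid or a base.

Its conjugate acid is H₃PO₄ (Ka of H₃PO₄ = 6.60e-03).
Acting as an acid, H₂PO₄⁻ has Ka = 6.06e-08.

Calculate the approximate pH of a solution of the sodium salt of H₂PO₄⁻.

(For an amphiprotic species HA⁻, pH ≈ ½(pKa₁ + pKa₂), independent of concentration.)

pKa₁ = -log(6.60e-03) = 2.18; pKa₂ = -log(6.06e-08) = 7.22. For an amphiprotic species, pH ≈ ½(pKa₁ + pKa₂) = ½(2.18 + 7.22) = 4.70.

pH = 4.70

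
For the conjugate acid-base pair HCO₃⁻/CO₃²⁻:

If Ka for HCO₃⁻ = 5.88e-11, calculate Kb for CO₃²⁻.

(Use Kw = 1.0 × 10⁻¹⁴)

For a conjugate pair Ka × Kb = Kw, so Kb = Kw/Ka = 1.0 × 10⁻¹⁴ / 5.88e-11 = 1.70e-04.

K_b = 1.70e-04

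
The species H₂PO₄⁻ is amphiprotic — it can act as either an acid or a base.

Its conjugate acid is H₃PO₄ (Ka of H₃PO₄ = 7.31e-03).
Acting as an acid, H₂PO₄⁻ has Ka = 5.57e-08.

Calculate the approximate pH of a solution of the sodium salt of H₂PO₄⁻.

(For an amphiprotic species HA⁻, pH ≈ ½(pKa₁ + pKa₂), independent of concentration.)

pKa₁ = -log(7.31e-03) = 2.14; pKa₂ = -log(5.57e-08) = 7.25. For an amphiprotic species, pH ≈ ½(pKa₁ + pKa₂) = ½(2.14 + 7.25) = 4.70.

pH = 4.70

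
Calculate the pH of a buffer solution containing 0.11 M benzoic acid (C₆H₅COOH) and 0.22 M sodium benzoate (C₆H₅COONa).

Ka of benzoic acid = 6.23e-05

pKa = -log(6.23e-05) = 4.21. pH = pKa + log([A⁻]/[HA]) = 4.21 + log(0.22/0.11)

pH = 4.51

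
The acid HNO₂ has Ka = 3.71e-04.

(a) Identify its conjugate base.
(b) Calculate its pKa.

(a) The conjugate base is formed by removing one H⁺ from HNO₂, giving NO₂⁻. (b) pKa = -log(Ka) = -log(3.71e-04) = 3.43.

Conjugate base: NO₂⁻; pK_a = 3.43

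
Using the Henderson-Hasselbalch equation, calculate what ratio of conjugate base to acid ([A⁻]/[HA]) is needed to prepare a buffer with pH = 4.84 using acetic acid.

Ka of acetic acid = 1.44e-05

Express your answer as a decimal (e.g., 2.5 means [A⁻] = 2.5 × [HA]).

pKa = -log(1.44e-05) = 4.8416. pH = pKa + log([A⁻]/[HA]), so log([A⁻]/[HA]) = pH − pKa = 4.84 − 4.8416 = -0.0016. [A⁻]/[HA] = 10^(-0.0016) = 0.996

[A⁻]/[HA] = 0.996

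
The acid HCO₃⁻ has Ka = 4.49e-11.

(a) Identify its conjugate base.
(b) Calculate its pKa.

(a) The conjugate base is formed by removing one H⁺ from HCO₃⁻, giving CO₃²⁻. (b) pKa = -log(Ka) = -log(4.49e-11) = 10.35.

Conjugate base: CO₃²⁻; pK_a = 10.35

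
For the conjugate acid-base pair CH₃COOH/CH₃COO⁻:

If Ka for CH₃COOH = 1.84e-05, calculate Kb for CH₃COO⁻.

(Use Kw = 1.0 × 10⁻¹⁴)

For a conjugate pair Ka × Kb = Kw, so Kb = Kw/Ka = 1.0 × 10⁻¹⁴ / 1.84e-05 = 5.43e-10.

K_b = 5.43e-10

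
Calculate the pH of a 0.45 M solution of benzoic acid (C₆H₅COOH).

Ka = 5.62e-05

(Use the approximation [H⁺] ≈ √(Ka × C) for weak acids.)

[H⁺] = √(Ka × C) = √(5.62e-05 × 0.45) = 5.0289e-03. pH = -log(5.0289e-03)

pH = 2.30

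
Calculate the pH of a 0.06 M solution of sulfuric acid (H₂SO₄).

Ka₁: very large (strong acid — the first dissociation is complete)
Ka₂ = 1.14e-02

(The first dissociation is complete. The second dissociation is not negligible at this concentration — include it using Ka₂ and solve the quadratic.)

First dissociation is complete: [H⁺]₀ = [HSO₄⁻]₀ = C = 0.06 M. Second dissociation HSO₄⁻ ⇌ H⁺ + SO₄²⁻: let x = [SO₄²⁻]. Ka₂ = (C + x)·x / (C − x) = 1.14e-02 → x² + (C + Ka₂)·x − Ka₂·C = 0 → x² + 0.07140·x − 6.840e-04 = 0. x = (−0.07140 + √(0.07140² + 4 × 6.840e-04)) / 2 = 8.5548e-03 M. [H⁺] = C + x = 0.06 + 8.5548e-03 = 6.8555e-02 M. pH = -log(6.8555e-02) = 1.16.

pH = 1.16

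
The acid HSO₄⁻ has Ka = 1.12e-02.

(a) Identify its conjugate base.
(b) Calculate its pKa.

(a) The conjugate base is formed by removing one H⁺ from HSO₄⁻, giving SO₄²⁻. (b) pKa = -log(Ka) = -log(1.12e-02) = 1.95.

Conjugate base: SO₄²⁻; pK_a = 1.95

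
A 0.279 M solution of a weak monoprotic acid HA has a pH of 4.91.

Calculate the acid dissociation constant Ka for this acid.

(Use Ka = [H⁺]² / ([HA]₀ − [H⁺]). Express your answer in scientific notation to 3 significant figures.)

[H⁺] = 10^(−pH) = 10^(−4.91) = 1.230e-05 M. For HA ⇌ H⁺ + A⁻, Ka = [H⁺][A⁻]/[HA] = [H⁺]² / ([HA]₀ − [H⁺]) = (1.230e-05)² / (0.279 − 1.230e-05) = 5.43e-10.

K_a = 5.43e-10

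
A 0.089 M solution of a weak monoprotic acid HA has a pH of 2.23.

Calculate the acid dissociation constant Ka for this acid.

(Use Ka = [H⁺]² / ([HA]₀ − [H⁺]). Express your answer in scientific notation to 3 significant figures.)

[H⁺] = 10^(−pH) = 10^(−2.23) = 5.888e-03 M. For HA ⇌ H⁺ + A⁻, Ka = [H⁺][A⁻]/[HA] = [H⁺]² / ([HA]₀ − [H⁺]) = (5.888e-03)² / (0.089 − 5.888e-03) = 4.17e-04.

K_a = 4.17e-04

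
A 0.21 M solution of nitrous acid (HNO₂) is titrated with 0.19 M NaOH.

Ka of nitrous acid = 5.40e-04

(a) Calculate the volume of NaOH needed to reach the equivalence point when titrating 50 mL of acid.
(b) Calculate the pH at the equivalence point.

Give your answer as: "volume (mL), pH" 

moles acid = 0.21 × 50/1000 = 0.0105 mol; V_base = moles/0.19 × 1000 = 55.3 mL. At equivalence only the conjugate base is present: [A⁻] = 0.0105/0.105 = 9.9750e-02 M. Kb = Kw/Ka = 1.85e-11; [OH⁻] = √(Kb × [A⁻]) = 1.3591e-06; pOH = 5.87; pH = 14 - pOH = 8.13.

V = 55.3 mL, pH = 8.13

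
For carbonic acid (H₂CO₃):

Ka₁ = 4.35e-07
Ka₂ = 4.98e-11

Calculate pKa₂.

pKa₂ = -log(Ka₂) = -log(4.98e-11) = 10.30.

pK_{a2} = 10.30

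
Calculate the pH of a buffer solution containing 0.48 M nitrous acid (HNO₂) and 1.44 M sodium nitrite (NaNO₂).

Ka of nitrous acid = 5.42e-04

pKa = -log(5.42e-04) = 3.27. pH = pKa + log([A⁻]/[HA]) = 3.27 + log(1.44/0.48)

pH = 3.74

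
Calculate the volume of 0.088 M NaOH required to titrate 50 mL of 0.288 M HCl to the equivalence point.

At equivalence: moles acid = moles base. moles HCl = 0.288 × 50/1000 = 0.0144 mol. V_base = moles / 0.088 × 1000 = 163.6 mL.

V_{base} = 163.6 mL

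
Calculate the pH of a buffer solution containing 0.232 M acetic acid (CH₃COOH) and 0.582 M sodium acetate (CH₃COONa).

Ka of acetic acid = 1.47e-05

pKa = -log(1.47e-05) = 4.83. pH = pKa + log([A⁻]/[HA]) = 4.83 + log(0.582/0.232)

pH = 5.23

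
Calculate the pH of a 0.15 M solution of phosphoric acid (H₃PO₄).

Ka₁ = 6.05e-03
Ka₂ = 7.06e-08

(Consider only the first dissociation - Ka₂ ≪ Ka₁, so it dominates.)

First dissociation dominates. From Ka₁ = [H⁺][HA⁻]/[H₂A], x² + Ka₁·x − Ka₁·C = 0 with C = 0.15 M and Ka₁ = 6.05e-03. Solving: [H⁺] = (−Ka₁ + √(Ka₁² + 4·Ka₁·C)) / 2 = 2.7251e-02 M. pH = -log(2.7251e-02) = 1.56.

pH = 1.56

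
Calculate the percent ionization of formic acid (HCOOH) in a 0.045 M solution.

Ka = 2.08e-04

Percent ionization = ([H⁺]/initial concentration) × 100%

Using Ka equilibrium: x² + Ka×x - Ka×C = 0. Solving: [H⁺] = 2.9572e-03. Percent = (2.9572e-03/0.045) × 100

Percent ionization = 6.57%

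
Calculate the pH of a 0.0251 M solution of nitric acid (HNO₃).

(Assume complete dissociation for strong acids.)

[H⁺] = 0.0251 M for strong acid. pH = -log[H⁺] = -log(0.0251)

pH = 1.60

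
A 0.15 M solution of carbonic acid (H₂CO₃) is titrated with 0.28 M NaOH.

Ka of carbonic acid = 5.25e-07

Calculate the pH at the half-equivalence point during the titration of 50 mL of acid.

At half-equivalence [HA] = [A⁻], so Henderson-Hasselbalch gives pH = pKa = -log(5.25e-07) = 6.28.

pH = pKa = 6.28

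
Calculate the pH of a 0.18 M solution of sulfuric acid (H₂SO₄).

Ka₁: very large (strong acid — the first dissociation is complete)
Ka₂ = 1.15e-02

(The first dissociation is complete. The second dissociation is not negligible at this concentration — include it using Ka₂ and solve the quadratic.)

First dissociation is complete: [H⁺]₀ = [HSO₄⁻]₀ = C = 0.18 M. Second dissociation HSO₄⁻ ⇌ H⁺ + SO₄²⁻: let x = [SO₄²⁻]. Ka₂ = (C + x)·x / (C − x) = 1.15e-02 → x² + (C + Ka₂)·x − Ka₂·C = 0 → x² + 0.19150·x − 2.070e-03 = 0. x = (−0.19150 + √(0.19150² + 4 × 2.070e-03)) / 2 = 1.0260e-02 M. [H⁺] = C + x = 0.18 + 1.0260e-02 = 1.9026e-01 M. pH = -log(1.9026e-01) = 0.72.

pH = 0.72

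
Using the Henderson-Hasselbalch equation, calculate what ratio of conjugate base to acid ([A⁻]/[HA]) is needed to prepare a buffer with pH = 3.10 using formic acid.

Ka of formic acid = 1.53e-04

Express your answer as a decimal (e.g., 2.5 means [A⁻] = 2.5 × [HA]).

pKa = -log(1.53e-04) = 3.8153. pH = pKa + log([A⁻]/[HA]), so log([A⁻]/[HA]) = pH − pKa = 3.10 − 3.8153 = -0.7153. [A⁻]/[HA] = 10^(-0.7153) = 0.193

[A⁻]/[HA] = 0.193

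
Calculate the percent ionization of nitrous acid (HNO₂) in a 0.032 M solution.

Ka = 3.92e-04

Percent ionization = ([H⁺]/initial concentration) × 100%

Using Ka equilibrium: x² + Ka×x - Ka×C = 0. Solving: [H⁺] = 3.3512e-03. Percent = (3.3512e-03/0.032) × 100

Percent ionization = 10.5%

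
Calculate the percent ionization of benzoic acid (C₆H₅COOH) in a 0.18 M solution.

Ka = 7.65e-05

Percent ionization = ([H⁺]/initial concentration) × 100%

Using Ka equilibrium: x² + Ka×x - Ka×C = 0. Solving: [H⁺] = 3.6727e-03. Percent = (3.6727e-03/0.18) × 100

Percent ionization = 2.04%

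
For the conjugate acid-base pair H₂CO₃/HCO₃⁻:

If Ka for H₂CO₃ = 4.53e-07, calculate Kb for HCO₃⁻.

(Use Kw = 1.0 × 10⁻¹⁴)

For a conjugate pair Ka × Kb = Kw, so Kb = Kw/Ka = 1.0 × 10⁻¹⁴ / 4.53e-07 = 2.21e-08.

K_b = 2.21e-08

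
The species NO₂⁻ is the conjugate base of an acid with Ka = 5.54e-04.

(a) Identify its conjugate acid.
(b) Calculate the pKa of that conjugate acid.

(a) The conjugate acid is formed by adding one H⁺ to NO₂⁻, giving HNO₂. (b) pKa = -log(Ka) = -log(5.54e-04) = 3.26.

Conjugate acid: HNO₂; pK_a = 3.26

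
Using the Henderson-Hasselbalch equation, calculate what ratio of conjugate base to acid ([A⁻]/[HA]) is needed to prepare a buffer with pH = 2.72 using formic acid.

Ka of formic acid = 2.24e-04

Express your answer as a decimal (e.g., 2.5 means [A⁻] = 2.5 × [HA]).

pKa = -log(2.24e-04) = 3.6498. pH = pKa + log([A⁻]/[HA]), so log([A⁻]/[HA]) = pH − pKa = 2.72 − 3.6498 = -0.9298. [A⁻]/[HA] = 10^(-0.9298) = 0.118

[A⁻]/[HA] = 0.118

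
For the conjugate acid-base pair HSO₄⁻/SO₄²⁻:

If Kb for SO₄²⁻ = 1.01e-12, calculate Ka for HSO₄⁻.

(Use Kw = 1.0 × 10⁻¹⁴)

For a conjugate pair Ka × Kb = Kw, so Ka = Kw/Kb = 1.0 × 10⁻¹⁴ / 1.01e-12 = 9.90e-03.

K_a = 9.90e-03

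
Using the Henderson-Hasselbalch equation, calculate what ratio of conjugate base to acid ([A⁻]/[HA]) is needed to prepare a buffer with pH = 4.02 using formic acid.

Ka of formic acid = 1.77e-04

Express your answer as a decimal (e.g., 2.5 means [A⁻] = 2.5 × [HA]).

pKa = -log(1.77e-04) = 3.7520. pH = pKa + log([A⁻]/[HA]), so log([A⁻]/[HA]) = pH − pKa = 4.02 − 3.7520 = 0.2680. [A⁻]/[HA] = 10^(0.2680) = 1.85

[A⁻]/[HA] = 1.85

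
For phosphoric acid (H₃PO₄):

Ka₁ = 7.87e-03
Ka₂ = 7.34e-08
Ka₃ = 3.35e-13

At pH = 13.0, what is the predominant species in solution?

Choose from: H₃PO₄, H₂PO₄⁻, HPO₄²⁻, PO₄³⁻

pKa₁ = 2.10, pKa₂ = 7.13, pKa₃ = 12.47. For a polyprotic acid the predominant species crosses at each pKa: below pKa_n the protonated form dominates, above it the deprotonated form does. At pH = 13.0, the predominant species is PO₄³⁻.

PO₄³⁻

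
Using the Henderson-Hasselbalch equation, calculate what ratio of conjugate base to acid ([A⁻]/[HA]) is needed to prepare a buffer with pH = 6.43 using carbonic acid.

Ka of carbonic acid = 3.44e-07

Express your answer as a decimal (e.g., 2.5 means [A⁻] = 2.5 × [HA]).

pKa = -log(3.44e-07) = 6.4634. pH = pKa + log([A⁻]/[HA]), so log([A⁻]/[HA]) = pH − pKa = 6.43 − 6.4634 = -0.0334. [A⁻]/[HA] = 10^(-0.0334) = 0.926

[A⁻]/[HA] = 0.926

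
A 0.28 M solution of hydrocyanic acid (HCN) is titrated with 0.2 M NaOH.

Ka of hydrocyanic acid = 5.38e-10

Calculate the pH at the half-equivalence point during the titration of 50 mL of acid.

At half-equivalence [HA] = [A⁻], so Henderson-Hasselbalch gives pH = pKa = -log(5.38e-10) = 9.27.

pH = pKa = 9.27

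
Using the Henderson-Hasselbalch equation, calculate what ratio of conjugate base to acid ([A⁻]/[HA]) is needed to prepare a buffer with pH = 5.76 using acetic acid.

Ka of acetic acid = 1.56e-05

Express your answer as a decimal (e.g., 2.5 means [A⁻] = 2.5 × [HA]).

pKa = -log(1.56e-05) = 4.8069. pH = pKa + log([A⁻]/[HA]), so log([A⁻]/[HA]) = pH − pKa = 5.76 − 4.8069 = 0.9531. [A⁻]/[HA] = 10^(0.9531) = 8.98

[A⁻]/[HA] = 8.98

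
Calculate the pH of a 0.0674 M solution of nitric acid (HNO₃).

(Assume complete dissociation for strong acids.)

[H⁺] = 0.0674 M for strong acid. pH = -log[H⁺] = -log(0.0674)

pH = 1.17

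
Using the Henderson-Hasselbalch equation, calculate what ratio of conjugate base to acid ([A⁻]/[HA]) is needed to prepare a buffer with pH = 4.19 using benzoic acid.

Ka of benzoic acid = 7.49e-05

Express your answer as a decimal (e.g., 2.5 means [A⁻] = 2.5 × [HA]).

pKa = -log(7.49e-05) = 4.1255. pH = pKa + log([A⁻]/[HA]), so log([A⁻]/[HA]) = pH − pKa = 4.19 − 4.1255 = 0.0645. [A⁻]/[HA] = 10^(0.0645) = 1.16

[A⁻]/[HA] = 1.16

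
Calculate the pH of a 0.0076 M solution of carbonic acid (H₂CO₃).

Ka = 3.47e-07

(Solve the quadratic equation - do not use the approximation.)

x² + Ka×x - Ka×C = 0. Using quadratic formula: [H⁺] = 5.1180e-05

pH = 4.29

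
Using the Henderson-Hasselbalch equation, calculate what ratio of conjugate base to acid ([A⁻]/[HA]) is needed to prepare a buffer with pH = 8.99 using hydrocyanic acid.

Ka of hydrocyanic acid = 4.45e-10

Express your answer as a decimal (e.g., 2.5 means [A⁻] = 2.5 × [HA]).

pKa = -log(4.45e-10) = 9.3516. pH = pKa + log([A⁻]/[HA]), so log([A⁻]/[HA]) = pH − pKa = 8.99 − 9.3516 = -0.3616. [A⁻]/[HA] = 10^(-0.3616) = 0.435

[A⁻]/[HA] = 0.435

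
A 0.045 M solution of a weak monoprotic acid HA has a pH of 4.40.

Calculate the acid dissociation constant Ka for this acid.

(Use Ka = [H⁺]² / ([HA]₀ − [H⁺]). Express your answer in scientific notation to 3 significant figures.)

[H⁺] = 10^(−pH) = 10^(−4.40) = 3.981e-05 M. For HA ⇌ H⁺ + A⁻, Ka = [H⁺][A⁻]/[HA] = [H⁺]² / ([HA]₀ − [H⁺]) = (3.981e-05)² / (0.045 − 3.981e-05) = 3.53e-08.

K_a = 3.53e-08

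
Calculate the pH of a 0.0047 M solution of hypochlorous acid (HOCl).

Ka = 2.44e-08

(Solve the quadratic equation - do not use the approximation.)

x² + Ka×x - Ka×C = 0. Using quadratic formula: [H⁺] = 1.0697e-05

pH = 4.97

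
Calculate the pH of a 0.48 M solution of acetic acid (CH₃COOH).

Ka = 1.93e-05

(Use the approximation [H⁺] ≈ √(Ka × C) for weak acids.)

[H⁺] = √(Ka × C) = √(1.93e-05 × 0.48) = 3.0437e-03. pH = -log(3.0437e-03)

pH = 2.52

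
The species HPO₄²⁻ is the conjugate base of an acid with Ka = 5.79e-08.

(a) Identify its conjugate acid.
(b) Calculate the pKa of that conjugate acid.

(a) The conjugate acid is formed by adding one H⁺ to HPO₄²⁻, giving H₂PO₄⁻. (b) pKa = -log(Ka) = -log(5.79e-08) = 7.24.

Conjugate acid: H₂PO₄⁻; pK_a = 7.24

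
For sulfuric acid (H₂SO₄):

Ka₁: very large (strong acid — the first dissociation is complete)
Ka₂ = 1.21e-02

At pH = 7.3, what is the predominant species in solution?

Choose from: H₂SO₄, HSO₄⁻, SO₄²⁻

The first dissociation is complete, so H₂SO₄ itself is never the predominant species in water; pKa₂ = -log(1.21e-02) = 1.92. For a polyprotic acid the predominant species crosses at each pKa: below pKa_n the protonated form dominates, above it the deprotonated form does. At pH = 7.3, the predominant species is SO₄²⁻.

SO₄²⁻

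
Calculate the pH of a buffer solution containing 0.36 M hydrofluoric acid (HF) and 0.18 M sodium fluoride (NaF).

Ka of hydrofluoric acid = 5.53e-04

pKa = -log(5.53e-04) = 3.26. pH = pKa + log([A⁻]/[HA]) = 3.26 + log(0.18/0.36)

pH = 2.96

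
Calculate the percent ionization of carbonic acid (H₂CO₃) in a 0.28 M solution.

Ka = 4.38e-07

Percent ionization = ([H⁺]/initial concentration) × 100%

Using Ka equilibrium: x² + Ka×x - Ka×C = 0. Solving: [H⁺] = 3.4998e-04. Percent = (3.4998e-04/0.28) × 100

Percent ionization = 0.125%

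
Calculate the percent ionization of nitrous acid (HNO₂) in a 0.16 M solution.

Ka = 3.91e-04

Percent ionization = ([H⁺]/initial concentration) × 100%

Using Ka equilibrium: x² + Ka×x - Ka×C = 0. Solving: [H⁺] = 7.7164e-03. Percent = (7.7164e-03/0.16) × 100

Percent ionization = 4.82%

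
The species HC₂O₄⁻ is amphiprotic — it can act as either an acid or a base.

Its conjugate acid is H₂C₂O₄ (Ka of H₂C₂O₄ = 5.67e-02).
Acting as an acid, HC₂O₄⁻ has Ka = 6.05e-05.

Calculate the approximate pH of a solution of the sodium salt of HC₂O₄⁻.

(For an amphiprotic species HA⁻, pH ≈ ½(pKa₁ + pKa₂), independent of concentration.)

pKa₁ = -log(5.67e-02) = 1.25; pKa₂ = -log(6.05e-05) = 4.22. For an amphiprotic species, pH ≈ ½(pKa₁ + pKa₂) = ½(1.25 + 4.22) = 2.73.

pH = 2.73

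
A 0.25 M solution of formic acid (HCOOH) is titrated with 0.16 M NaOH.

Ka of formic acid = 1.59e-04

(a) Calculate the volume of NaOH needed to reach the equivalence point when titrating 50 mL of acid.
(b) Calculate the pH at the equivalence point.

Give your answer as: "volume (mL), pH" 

moles acid = 0.25 × 50/1000 = 0.0125 mol; V_base = moles/0.16 × 1000 = 78.1 mL. At equivalence only the conjugate base is present: [A⁻] = 0.0125/0.128 = 9.7561e-02 M. Kb = Kw/Ka = 6.29e-11; [OH⁻] = √(Kb × [A⁻]) = 2.4771e-06; pOH = 5.61; pH = 14 - pOH = 8.39.

V = 78.1 mL, pH = 8.39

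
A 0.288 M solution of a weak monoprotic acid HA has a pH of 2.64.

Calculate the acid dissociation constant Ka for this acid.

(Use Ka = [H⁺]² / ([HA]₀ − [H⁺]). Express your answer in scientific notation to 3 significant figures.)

[H⁺] = 10^(−pH) = 10^(−2.64) = 2.291e-03 M. For HA ⇌ H⁺ + A⁻, Ka = [H⁺][A⁻]/[HA] = [H⁺]² / ([HA]₀ − [H⁺]) = (2.291e-03)² / (0.288 − 2.291e-03) = 1.84e-05.

K_a = 1.84e-05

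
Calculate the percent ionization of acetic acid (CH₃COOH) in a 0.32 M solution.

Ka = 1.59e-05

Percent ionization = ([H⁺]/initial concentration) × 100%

Using Ka equilibrium: x² + Ka×x - Ka×C = 0. Solving: [H⁺] = 2.2477e-03. Percent = (2.2477e-03/0.32) × 100

Percent ionization = 0.702%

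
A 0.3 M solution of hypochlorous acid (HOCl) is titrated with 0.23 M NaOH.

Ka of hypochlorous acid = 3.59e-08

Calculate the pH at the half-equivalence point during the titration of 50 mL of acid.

At half-equivalence [HA] = [A⁻], so Henderson-Hasselbalch gives pH = pKa = -log(3.59e-08) = 7.44.

pH = pKa = 7.44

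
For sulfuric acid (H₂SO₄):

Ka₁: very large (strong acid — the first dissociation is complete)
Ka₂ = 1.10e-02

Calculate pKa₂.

pKa₂ = -log(Ka₂) = -log(1.10e-02) = 1.96.

pK_{a2} = 1.96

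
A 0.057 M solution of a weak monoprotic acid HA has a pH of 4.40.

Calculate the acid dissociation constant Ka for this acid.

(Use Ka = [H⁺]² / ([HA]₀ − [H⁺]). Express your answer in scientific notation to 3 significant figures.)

[H⁺] = 10^(−pH) = 10^(−4.40) = 3.981e-05 M. For HA ⇌ H⁺ + A⁻, Ka = [H⁺][A⁻]/[HA] = [H⁺]² / ([HA]₀ − [H⁺]) = (3.981e-05)² / (0.057 − 3.981e-05) = 2.78e-08.

K_a = 2.78e-08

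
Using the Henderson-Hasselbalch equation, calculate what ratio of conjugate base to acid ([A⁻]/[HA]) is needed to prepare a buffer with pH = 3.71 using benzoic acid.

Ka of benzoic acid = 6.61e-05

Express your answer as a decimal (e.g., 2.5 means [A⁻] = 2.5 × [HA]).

pKa = -log(6.61e-05) = 4.1798. pH = pKa + log([A⁻]/[HA]), so log([A⁻]/[HA]) = pH − pKa = 3.71 − 4.1798 = -0.4698. [A⁻]/[HA] = 10^(-0.4698) = 0.339

[A⁻]/[HA] = 0.339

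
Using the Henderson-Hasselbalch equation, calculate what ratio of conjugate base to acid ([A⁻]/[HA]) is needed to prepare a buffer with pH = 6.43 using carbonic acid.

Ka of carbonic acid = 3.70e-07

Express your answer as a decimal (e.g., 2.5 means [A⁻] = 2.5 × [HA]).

pKa = -log(3.70e-07) = 6.4318. pH = pKa + log([A⁻]/[HA]), so log([A⁻]/[HA]) = pH − pKa = 6.43 − 6.4318 = -0.0018. [A⁻]/[HA] = 10^(-0.0018) = 0.996

[A⁻]/[HA] = 0.996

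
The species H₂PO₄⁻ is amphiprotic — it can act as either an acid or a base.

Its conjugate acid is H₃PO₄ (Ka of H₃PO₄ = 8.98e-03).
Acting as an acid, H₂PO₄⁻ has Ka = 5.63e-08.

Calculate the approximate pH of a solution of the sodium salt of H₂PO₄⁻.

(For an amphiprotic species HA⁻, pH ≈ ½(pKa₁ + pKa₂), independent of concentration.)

pKa₁ = -log(8.98e-03) = 2.05; pKa₂ = -log(5.63e-08) = 7.25. For an amphiprotic species, pH ≈ ½(pKa₁ + pKa₂) = ½(2.05 + 7.25) = 4.65.

pH = 4.65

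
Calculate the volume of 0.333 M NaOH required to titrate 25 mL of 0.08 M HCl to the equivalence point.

At equivalence: moles acid = moles base. moles HCl = 0.08 × 25/1000 = 0.002 mol. V_base = moles / 0.333 × 1000 = 6.0 mL.

V_{base} = 6.0 mL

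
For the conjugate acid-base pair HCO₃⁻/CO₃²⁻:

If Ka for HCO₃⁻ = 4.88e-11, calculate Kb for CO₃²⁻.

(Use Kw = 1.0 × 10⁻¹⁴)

For a conjugate pair Ka × Kb = Kw, so Kb = Kw/Ka = 1.0 × 10⁻¹⁴ / 4.88e-11 = 2.05e-04.

K_b = 2.05e-04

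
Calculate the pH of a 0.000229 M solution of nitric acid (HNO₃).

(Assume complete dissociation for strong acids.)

[H⁺] = 0.000229 M for strong acid. pH = -log[H⁺] = -log(0.000229)

pH = 3.64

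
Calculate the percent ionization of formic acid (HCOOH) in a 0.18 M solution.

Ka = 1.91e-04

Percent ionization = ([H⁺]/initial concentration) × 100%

Using Ka equilibrium: x² + Ka×x - Ka×C = 0. Solving: [H⁺] = 5.7687e-03. Percent = (5.7687e-03/0.18) × 100

Percent ionization = 3.2%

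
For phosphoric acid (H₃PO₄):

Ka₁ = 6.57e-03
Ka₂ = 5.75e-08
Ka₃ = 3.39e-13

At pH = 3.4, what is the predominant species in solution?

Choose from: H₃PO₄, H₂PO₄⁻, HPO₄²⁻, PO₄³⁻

pKa₁ = 2.18, pKa₂ = 7.24, pKa₃ = 12.47. For a polyprotic acid the predominant species crosses at each pKa: below pKa_n the protonated form dominates, above it the deprotonated form does. At pH = 3.4, the predominant species is H₂PO₄⁻.

H₂PO₄⁻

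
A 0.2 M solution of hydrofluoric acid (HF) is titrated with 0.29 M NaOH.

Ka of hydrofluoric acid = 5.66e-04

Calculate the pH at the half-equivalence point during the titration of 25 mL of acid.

At half-equivalence [HA] = [A⁻], so Henderson-Hasselbalch gives pH = pKa = -log(5.66e-04) = 3.25.

pH = pKa = 3.25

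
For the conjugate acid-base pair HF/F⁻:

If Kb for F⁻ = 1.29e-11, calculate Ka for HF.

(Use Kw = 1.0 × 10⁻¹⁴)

For a conjugate pair Ka × Kb = Kw, so Ka = Kw/Kb = 1.0 × 10⁻¹⁴ / 1.29e-11 = 7.75e-04.

K_a = 7.75e-04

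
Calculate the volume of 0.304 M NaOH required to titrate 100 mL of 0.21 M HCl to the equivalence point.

At equivalence: moles acid = moles base. moles HCl = 0.21 × 100/1000 = 0.021 mol. V_base = moles / 0.304 × 1000 = 69.1 mL.

V_{base} = 69.1 mL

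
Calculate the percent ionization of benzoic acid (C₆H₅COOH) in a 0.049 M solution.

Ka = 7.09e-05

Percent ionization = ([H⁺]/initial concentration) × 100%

Using Ka equilibrium: x² + Ka×x - Ka×C = 0. Solving: [H⁺] = 1.8288e-03. Percent = (1.8288e-03/0.049) × 100

Percent ionization = 3.73%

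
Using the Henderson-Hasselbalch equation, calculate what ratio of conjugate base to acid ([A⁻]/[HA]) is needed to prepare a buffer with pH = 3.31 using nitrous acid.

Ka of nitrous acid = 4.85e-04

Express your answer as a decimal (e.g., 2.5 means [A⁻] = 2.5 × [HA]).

pKa = -log(4.85e-04) = 3.3143. pH = pKa + log([A⁻]/[HA]), so log([A⁻]/[HA]) = pH − pKa = 3.31 − 3.3143 = -0.0043. [A⁻]/[HA] = 10^(-0.0043) = 0.990

[A⁻]/[HA] = 0.990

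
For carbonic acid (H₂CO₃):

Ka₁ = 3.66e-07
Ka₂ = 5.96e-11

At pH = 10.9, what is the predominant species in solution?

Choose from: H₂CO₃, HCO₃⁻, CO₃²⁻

pKa₁ = 6.44, pKa₂ = 10.22. For a polyprotic acid the predominant species crosses at each pKa: below pKa_n the protonated form dominates, above it the deprotonated form does. At pH = 10.9, the predominant species is CO₃²⁻.

CO₃²⁻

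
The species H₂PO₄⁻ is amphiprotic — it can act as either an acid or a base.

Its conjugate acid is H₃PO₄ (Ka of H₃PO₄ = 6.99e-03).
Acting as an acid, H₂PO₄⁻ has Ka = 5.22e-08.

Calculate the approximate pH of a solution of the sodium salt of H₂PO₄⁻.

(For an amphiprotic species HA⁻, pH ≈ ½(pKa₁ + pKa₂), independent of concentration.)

pKa₁ = -log(6.99e-03) = 2.16; pKa₂ = -log(5.22e-08) = 7.28. For an amphiprotic species, pH ≈ ½(pKa₁ + pKa₂) = ½(2.16 + 7.28) = 4.72.

pH = 4.72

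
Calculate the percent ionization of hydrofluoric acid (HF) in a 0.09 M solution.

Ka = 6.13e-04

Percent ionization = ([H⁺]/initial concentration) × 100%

Using Ka equilibrium: x² + Ka×x - Ka×C = 0. Solving: [H⁺] = 7.1275e-03. Percent = (7.1275e-03/0.09) × 100

Percent ionization = 7.92%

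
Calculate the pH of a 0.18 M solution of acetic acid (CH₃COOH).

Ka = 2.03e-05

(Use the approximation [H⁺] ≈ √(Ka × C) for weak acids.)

[H⁺] = √(Ka × C) = √(2.03e-05 × 0.18) = 1.9115e-03. pH = -log(1.9115e-03)

pH = 2.72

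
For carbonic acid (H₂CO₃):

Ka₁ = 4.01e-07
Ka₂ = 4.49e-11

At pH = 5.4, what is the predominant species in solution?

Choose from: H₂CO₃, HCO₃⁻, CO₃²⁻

pKa₁ = 6.40, pKa₂ = 10.35. For a polyprotic acid the predominant species crosses at each pKa: below pKa_n the protonated form dominates, above it the deprotonated form does. At pH = 5.4, the predominant species is H₂CO₃.

H₂CO₃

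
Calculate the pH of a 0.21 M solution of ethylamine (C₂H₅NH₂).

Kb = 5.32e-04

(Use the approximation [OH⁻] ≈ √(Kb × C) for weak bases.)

[OH⁻] = √(Kb × C) = √(5.32e-04 × 0.21) = 1.0570e-02. pOH = 1.98, pH = 14 - pOH

pH = 12.02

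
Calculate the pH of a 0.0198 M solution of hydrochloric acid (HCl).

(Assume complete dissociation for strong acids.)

[H⁺] = 0.0198 M for strong acid. pH = -log[H⁺] = -log(0.0198)

pH = 1.70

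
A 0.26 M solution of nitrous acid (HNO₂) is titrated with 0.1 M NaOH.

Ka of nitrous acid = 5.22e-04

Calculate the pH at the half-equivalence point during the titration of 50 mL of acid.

At half-equivalence [HA] = [A⁻], so Henderson-Hasselbalch gives pH = pKa = -log(5.22e-04) = 3.28.

pH = pKa = 3.28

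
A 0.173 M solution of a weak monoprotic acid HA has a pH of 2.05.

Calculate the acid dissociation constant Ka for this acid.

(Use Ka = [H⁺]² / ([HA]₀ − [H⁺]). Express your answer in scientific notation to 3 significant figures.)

[H⁺] = 10^(−pH) = 10^(−2.05) = 8.913e-03 M. For HA ⇌ H⁺ + A⁻, Ka = [H⁺][A⁻]/[HA] = [H⁺]² / ([HA]₀ − [H⁺]) = (8.913e-03)² / (0.173 − 8.913e-03) = 4.84e-04.

K_a = 4.84e-04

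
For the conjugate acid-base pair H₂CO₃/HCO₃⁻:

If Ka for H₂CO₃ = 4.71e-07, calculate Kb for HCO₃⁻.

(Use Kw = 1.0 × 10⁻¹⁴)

For a conjugate pair Ka × Kb = Kw, so Kb = Kw/Ka = 1.0 × 10⁻¹⁴ / 4.71e-07 = 2.12e-08.

K_b = 2.12e-08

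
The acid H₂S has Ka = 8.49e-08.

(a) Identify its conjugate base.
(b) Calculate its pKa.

(a) The conjugate base is formed by removing one H⁺ from H₂S, giving HS⁻. (b) pKa = -log(Ka) = -log(8.49e-08) = 7.07.

Conjugate base: HS⁻; pK_a = 7.07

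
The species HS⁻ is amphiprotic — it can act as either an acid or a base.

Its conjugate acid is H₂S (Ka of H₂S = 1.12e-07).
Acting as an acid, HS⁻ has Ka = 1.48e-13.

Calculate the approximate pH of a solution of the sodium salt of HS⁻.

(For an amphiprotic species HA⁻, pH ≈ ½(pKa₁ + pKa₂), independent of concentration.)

pKa₁ = -log(1.12e-07) = 6.95; pKa₂ = -log(1.48e-13) = 12.83. For an amphiprotic species, pH ≈ ½(pKa₁ + pKa₂) = ½(6.95 + 12.83) = 9.89.

pH = 9.89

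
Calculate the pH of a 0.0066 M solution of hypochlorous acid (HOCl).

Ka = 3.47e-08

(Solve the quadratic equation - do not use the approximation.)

x² + Ka×x - Ka×C = 0. Using quadratic formula: [H⁺] = 1.5116e-05

pH = 4.82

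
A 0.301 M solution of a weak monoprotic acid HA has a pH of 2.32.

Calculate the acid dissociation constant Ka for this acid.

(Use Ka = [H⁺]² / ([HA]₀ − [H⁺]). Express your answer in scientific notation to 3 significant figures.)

[H⁺] = 10^(−pH) = 10^(−2.32) = 4.786e-03 M. For HA ⇌ H⁺ + A⁻, Ka = [H⁺][A⁻]/[HA] = [H⁺]² / ([HA]₀ − [H⁺]) = (4.786e-03)² / (0.301 − 4.786e-03) = 7.73e-05.

K_a = 7.73e-05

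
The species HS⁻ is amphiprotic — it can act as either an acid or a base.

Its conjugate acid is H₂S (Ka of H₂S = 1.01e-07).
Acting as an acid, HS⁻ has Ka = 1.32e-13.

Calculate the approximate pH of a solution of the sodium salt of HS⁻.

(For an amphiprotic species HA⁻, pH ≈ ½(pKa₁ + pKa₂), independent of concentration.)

pKa₁ = -log(1.01e-07) = 7.00; pKa₂ = -log(1.32e-13) = 12.88. For an amphiprotic species, pH ≈ ½(pKa₁ + pKa₂) = ½(7.00 + 12.88) = 9.94.

pH = 9.94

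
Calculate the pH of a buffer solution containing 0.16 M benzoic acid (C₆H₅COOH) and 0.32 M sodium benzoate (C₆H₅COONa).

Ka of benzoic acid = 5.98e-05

pKa = -log(5.98e-05) = 4.22. pH = pKa + log([A⁻]/[HA]) = 4.22 + log(0.32/0.16)

pH = 4.52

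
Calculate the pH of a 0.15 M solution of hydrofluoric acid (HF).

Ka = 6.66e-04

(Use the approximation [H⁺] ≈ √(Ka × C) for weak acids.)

[H⁺] = √(Ka × C) = √(6.66e-04 × 0.15) = 9.9950e-03. pH = -log(9.9950e-03)

pH = 2.00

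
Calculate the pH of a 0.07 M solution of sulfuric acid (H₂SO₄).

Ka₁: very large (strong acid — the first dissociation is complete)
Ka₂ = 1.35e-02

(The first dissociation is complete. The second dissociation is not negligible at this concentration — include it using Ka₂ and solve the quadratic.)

First dissociation is complete: [H⁺]₀ = [HSO₄⁻]₀ = C = 0.07 M. Second dissociation HSO₄⁻ ⇌ H⁺ + SO₄²⁻: let x = [SO₄²⁻]. Ka₂ = (C + x)·x / (C − x) = 1.35e-02 → x² + (C + Ka₂)·x − Ka₂·C = 0 → x² + 0.08350·x − 9.450e-04 = 0. x = (−0.08350 + √(0.08350² + 4 × 9.450e-04)) / 2 = 1.0097e-02 M. [H⁺] = C + x = 0.07 + 1.0097e-02 = 8.0097e-02 M. pH = -log(8.0097e-02) = 1.10.

pH = 1.10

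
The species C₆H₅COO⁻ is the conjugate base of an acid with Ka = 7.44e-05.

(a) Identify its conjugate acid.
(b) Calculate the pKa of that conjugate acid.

(a) The conjugate acid is formed by adding one H⁺ to C₆H₅COO⁻, giving C₆H₅COOH. (b) pKa = -log(Ka) = -log(7.44e-05) = 4.13.

Conjugate acid: C₆H₅COOH; pK_a = 4.13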